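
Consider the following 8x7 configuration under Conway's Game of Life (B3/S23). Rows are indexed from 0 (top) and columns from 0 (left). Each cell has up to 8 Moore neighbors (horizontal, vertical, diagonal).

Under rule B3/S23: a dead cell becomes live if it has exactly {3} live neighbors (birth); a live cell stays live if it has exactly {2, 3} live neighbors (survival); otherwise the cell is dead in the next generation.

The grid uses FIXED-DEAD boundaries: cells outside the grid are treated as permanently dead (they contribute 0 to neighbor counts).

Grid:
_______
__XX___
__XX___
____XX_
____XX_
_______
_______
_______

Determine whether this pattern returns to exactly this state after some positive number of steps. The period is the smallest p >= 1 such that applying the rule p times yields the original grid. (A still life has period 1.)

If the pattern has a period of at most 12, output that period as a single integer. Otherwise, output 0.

Answer: 2

Derivation:
Simulating and comparing each generation to the original:
Gen 0 (original, given above): 8 live cells
Gen 1: 6 live cells, differs from original
Gen 2: 8 live cells, MATCHES original -> period = 2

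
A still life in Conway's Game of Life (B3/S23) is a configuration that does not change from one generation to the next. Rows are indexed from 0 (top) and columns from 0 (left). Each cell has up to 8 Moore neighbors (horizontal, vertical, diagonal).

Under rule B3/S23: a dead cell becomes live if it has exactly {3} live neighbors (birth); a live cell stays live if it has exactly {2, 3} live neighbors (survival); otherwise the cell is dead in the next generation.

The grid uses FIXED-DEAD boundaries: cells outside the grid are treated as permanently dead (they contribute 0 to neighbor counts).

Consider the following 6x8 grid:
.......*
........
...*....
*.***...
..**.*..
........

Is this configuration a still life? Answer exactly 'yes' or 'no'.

Answer: no

Derivation:
Compute generation 1 and compare to generation 0 (given above):
Generation 1:
........
........
..***...
.*......
.**.....
........
Cell (0,7) differs: gen0=1 vs gen1=0 -> NOT a still life.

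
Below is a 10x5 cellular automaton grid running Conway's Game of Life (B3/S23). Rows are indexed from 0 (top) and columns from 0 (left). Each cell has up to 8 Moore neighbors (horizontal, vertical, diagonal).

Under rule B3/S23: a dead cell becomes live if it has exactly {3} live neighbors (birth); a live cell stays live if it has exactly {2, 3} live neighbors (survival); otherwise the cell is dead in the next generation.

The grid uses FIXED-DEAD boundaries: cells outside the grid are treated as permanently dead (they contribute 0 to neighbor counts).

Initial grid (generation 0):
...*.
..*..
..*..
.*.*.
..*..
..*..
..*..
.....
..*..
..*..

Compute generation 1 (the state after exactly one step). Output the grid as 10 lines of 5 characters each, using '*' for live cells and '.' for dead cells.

Answer: .....
..**.
.***.
.*.*.
.***.
.***.
.....
.....
.....
.....

Derivation:
Simulating step by step:
Generation 0 (given above): 10 live cells
Generation 1: 13 live cells
(generation 1 grid is the final answer)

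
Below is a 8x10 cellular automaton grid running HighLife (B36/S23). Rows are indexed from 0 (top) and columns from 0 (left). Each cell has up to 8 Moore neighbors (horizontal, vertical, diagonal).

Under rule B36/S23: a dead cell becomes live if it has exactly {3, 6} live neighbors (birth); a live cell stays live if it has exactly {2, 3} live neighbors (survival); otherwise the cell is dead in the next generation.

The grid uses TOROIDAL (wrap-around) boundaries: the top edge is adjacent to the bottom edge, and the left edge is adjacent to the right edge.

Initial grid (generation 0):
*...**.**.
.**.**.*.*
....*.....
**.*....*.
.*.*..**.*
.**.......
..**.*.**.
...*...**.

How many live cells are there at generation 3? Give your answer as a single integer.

Answer: 27

Derivation:
Simulating step by step:
Generation 0 (given above): 31 live cells
Generation 1: 36 live cells
***..*....
**.....*.*
....**..**
**.**..***
..**...***
**..*.....
.*.**.***.
..**.*....
Generation 2: 30 live cells
...**.*..*
..*.***...
..*****...
.*...**...
*......*..
**..***...
**....**..
*....*.*..
Generation 3: 27 live cells
...*.*.*..
..*....*..
.**....*..
.***...*..
*...*..*..
.....*...*
....*..*.*
**..**.***
Population at generation 3: 27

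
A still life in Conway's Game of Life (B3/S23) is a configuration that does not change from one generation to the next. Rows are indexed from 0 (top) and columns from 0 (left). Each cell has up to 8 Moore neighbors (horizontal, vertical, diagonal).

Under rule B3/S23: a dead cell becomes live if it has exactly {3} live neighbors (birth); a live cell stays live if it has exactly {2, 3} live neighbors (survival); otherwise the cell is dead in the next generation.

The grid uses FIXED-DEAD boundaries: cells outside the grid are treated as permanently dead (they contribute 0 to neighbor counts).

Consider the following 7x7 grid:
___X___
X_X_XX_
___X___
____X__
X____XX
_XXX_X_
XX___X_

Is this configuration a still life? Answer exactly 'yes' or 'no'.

Answer: no

Derivation:
Compute generation 1 and compare to generation 0 (given above):
Generation 1:
___XX__
__X_X__
___X_X_
____XX_
_XXX_XX
__X__X_
XX__X__
Cell (0,4) differs: gen0=0 vs gen1=1 -> NOT a still life.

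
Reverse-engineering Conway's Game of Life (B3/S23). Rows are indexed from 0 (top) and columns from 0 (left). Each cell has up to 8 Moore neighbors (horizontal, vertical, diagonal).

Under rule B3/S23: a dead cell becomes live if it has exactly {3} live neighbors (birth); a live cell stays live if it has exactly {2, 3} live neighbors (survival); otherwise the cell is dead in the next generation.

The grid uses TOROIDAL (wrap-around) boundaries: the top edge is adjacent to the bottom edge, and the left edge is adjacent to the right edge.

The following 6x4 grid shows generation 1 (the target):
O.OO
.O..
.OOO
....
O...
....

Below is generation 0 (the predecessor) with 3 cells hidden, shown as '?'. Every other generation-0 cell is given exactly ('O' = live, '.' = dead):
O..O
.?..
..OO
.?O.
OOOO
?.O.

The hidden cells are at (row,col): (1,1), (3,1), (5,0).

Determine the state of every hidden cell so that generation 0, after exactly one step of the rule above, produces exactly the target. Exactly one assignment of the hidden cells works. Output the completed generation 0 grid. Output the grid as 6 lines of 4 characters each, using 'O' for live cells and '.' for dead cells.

Answer: O..O
.O..
..OO
..O.
OOOO
O.O.

Derivation:
Hidden generation-0 cells (in order): (1,1), (3,1), (5,0).
A hidden cell only influences target cells in its own 3x3 neighborhood. Try each of the 2^3 = 8 assignments, step the completed generation 0 forward once under B3/S23, and compare with the target:
  (1,1)=. (3,1)=. (5,0)=. -> step gives (0,0)='.' but target has 'O' -> reject
  (1,1)=. (3,1)=. (5,0)=O -> step gives (0,1)='O' but target has '.' -> reject
  (1,1)=. (3,1)=O (5,0)=. -> step gives (0,0)='.' but target has 'O' -> reject
  (1,1)=. (3,1)=O (5,0)=O -> step gives (0,1)='O' but target has '.' -> reject
  (1,1)=O (3,1)=. (5,0)=. -> step gives (0,1)='O' but target has '.' -> reject
  (1,1)=O (3,1)=. (5,0)=O -> step reproduces the target at every cell -> ACCEPT
  (1,1)=O (3,1)=O (5,0)=. -> step gives (0,1)='O' but target has '.' -> reject
  (1,1)=O (3,1)=O (5,0)=O -> step gives (2,0)='O' but target has '.' -> reject
Unique solution: (1,1)=live, (3,1)=dead, (5,0)=live.
Check: live-neighbor counts of every cell in the completed generation 0:
3433
4244
2332
4556
3545
5647
Applying B3/S23 to generation 0 with these counts gives:
O.OO
.O..
.OOO
....
O...
....
which matches the target exactly.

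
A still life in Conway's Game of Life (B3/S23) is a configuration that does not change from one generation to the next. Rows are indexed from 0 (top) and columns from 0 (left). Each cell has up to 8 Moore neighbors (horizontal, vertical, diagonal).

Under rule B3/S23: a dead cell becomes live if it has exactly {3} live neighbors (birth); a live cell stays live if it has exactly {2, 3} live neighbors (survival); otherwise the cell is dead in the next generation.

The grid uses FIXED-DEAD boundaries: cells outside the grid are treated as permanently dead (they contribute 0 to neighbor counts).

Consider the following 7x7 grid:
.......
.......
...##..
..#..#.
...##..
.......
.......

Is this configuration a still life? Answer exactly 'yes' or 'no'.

Compute generation 1 and compare to generation 0 (given above):
Generation 1:
.......
.......
...##..
..#..#.
...##..
.......
.......
The grids are IDENTICAL -> still life.

Answer: yes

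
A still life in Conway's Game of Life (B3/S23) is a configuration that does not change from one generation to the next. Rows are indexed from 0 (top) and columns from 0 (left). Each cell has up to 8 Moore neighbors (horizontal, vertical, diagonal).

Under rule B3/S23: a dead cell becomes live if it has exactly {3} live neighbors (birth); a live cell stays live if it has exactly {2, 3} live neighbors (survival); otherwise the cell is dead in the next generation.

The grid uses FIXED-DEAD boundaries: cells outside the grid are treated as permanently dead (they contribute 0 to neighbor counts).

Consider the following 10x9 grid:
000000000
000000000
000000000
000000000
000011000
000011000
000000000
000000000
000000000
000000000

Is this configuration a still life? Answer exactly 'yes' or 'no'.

Compute generation 1 and compare to generation 0 (given above):
Generation 1:
000000000
000000000
000000000
000000000
000011000
000011000
000000000
000000000
000000000
000000000
The grids are IDENTICAL -> still life.

Answer: yes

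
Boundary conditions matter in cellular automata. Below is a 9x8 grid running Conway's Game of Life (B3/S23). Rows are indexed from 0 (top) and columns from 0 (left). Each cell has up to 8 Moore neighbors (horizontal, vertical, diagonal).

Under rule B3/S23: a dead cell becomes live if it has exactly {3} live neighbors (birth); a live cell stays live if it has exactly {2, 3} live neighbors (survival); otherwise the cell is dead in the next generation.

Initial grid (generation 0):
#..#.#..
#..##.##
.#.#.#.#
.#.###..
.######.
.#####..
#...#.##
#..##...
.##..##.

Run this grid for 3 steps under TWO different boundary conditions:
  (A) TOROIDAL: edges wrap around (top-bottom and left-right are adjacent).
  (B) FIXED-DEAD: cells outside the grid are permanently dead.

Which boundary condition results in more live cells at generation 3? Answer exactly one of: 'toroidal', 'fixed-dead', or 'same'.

Answer: toroidal

Derivation:
Under TOROIDAL boundary, generation 3:
....#.#.
..#.....
.##.....
#.......
#......#
##......
##.##..#
########
..#...#.
Population = 25

Under FIXED-DEAD boundary, generation 3:
.#.#.#..
.#.#.#..
........
........
##......
##....##
#....#..
##...###
........
Population = 19

Comparison: toroidal=25, fixed-dead=19 -> toroidal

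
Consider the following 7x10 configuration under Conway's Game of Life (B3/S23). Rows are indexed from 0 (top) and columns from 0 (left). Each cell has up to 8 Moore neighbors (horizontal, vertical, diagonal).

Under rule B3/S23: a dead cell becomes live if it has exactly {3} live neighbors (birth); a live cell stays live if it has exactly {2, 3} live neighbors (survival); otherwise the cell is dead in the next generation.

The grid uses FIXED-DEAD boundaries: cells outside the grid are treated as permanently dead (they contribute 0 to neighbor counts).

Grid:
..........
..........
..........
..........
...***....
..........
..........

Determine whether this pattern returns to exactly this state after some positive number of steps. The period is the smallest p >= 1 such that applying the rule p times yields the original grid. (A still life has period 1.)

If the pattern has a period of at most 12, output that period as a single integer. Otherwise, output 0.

Answer: 2

Derivation:
Simulating and comparing each generation to the original:
Gen 0 (original, given above): 3 live cells
Gen 1: 3 live cells, differs from original
Gen 2: 3 live cells, MATCHES original -> period = 2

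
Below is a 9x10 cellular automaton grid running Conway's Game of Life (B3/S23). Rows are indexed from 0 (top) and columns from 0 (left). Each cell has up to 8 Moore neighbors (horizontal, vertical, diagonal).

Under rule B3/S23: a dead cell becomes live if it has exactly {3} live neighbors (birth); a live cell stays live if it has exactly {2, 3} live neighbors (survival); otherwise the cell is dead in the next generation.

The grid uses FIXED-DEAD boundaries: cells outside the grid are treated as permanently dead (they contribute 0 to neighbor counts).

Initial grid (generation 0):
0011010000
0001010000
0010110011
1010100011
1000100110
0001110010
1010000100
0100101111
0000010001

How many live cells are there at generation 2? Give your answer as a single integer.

Simulating step by step:
Generation 0 (given above): 34 live cells
Generation 1: 30 live cells
0011000000
0000011000
0110010011
0000100000
0100000100
0101111010
0110000001
0100011101
0000011101
Generation 2: 34 live cells
0000000000
0101111000
0000111000
0110000010
0011001100
1101111110
1101000001
0110010101
0000010100
Population at generation 2: 34

Answer: 34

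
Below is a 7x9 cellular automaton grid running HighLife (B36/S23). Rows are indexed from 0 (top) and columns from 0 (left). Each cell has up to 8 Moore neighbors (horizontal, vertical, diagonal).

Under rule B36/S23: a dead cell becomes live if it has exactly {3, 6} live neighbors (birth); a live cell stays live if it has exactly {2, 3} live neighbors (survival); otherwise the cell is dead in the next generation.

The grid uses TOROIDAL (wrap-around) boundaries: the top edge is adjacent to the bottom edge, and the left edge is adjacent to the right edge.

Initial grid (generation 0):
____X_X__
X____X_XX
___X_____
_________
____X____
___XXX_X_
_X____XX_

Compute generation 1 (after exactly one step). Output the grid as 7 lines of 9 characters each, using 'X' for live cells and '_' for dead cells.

Simulating step by step:
Generation 0 (given above): 15 live cells
Generation 1: 16 live cells
(generation 1 grid is the final answer)

Answer: X________
____XXXXX
________X
_________
___XXX___
___XXX_X_
___X___X_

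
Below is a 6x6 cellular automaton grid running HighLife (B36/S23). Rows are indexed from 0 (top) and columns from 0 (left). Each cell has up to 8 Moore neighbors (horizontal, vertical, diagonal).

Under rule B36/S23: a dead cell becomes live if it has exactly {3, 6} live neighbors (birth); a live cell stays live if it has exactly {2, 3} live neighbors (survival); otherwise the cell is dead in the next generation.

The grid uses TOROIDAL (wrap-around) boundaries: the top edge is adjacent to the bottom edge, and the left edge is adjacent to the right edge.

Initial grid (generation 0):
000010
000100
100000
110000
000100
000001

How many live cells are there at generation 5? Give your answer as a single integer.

Simulating step by step:
Generation 0 (given above): 7 live cells
Generation 1: 7 live cells
000010
000000
110000
110000
100000
000010
Generation 2: 7 live cells
000000
000000
110000
000001
110001
000001
Generation 3: 6 live cells
000000
000000
100000
100001
000011
000001
Generation 4: 7 live cells
000000
000000
100001
100010
000010
000011
Generation 5: 8 live cells
000000
000000
100001
100010
000110
000011
Population at generation 5: 8

Answer: 8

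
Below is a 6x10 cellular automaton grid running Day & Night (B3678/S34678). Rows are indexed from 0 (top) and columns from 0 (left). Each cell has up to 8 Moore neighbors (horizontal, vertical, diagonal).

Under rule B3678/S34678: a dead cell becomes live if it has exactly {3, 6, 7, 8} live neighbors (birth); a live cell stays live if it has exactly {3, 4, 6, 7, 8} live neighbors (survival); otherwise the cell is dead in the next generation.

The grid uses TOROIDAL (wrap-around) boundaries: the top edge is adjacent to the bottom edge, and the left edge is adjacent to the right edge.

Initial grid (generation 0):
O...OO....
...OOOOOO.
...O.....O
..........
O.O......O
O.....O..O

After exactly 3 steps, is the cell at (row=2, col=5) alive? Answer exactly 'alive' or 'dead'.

Answer: dead

Derivation:
Simulating step by step:
Generation 0 (given above): 17 live cells
Generation 1: 19 live cells
...OO...O.
...O.OO..O
.....OOOO.
O........O
OO.......O
O....O...O
Generation 2: 24 live cells
O...O.O...
.....OO...
O...OOOOO.
OO....OO.O
OO......O.
OO..O...OO
Generation 3: 18 live cells
OO.....O..
.....O...O
OO....O.O.
.O....O...
O.O.....OO
.O...O.O..

Cell (2,5) at generation 3: 0 -> dead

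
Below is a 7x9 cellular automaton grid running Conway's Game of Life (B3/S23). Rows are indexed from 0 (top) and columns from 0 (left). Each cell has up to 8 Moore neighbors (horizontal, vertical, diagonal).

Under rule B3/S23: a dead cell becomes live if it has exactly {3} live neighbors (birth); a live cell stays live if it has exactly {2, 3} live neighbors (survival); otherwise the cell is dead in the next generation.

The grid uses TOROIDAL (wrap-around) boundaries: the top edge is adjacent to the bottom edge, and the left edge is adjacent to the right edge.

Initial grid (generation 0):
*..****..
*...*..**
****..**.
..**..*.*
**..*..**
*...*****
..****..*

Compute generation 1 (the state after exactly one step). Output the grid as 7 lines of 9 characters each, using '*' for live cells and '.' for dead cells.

Simulating step by step:
Generation 0 (given above): 35 live cells
Generation 1: 16 live cells
(generation 1 grid is the final answer)

Answer: ***...*..
.........
....***..
....***..
.**.*....
..*......
.**......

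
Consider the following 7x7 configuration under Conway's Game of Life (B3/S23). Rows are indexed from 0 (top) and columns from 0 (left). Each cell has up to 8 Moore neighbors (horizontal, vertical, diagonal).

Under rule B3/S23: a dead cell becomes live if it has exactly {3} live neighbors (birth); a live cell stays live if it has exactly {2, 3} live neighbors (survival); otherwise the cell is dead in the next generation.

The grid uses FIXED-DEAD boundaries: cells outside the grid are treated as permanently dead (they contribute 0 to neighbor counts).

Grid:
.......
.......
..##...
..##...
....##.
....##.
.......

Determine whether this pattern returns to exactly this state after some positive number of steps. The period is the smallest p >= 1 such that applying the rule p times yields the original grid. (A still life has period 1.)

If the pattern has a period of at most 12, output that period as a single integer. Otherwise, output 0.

Answer: 2

Derivation:
Simulating and comparing each generation to the original:
Gen 0 (original, given above): 8 live cells
Gen 1: 6 live cells, differs from original
Gen 2: 8 live cells, MATCHES original -> period = 2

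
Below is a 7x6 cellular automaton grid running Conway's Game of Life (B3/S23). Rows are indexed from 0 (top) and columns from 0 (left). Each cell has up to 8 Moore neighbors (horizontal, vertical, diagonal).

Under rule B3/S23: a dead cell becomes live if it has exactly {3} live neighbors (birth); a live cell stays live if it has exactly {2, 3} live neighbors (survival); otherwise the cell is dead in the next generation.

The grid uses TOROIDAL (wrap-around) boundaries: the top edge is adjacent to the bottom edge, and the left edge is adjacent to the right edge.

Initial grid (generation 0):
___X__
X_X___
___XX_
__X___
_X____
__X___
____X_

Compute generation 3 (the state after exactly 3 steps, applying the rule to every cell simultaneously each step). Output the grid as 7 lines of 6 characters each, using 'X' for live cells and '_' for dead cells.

Answer: __XXX_
_X__XX
______
_X_X__
_XXX__
_XXX__
__X___

Derivation:
Simulating step by step:
Generation 0 (given above): 9 live cells
Generation 1: 11 live cells
___X__
__X_X_
_XXX__
__XX__
_XX___
______
___X__
Generation 2: 11 live cells
__XXX_
_X__X_
_X__X_
______
_XXX__
__X___
______
Generation 3: 15 live cells
(generation 3 grid is the final answer)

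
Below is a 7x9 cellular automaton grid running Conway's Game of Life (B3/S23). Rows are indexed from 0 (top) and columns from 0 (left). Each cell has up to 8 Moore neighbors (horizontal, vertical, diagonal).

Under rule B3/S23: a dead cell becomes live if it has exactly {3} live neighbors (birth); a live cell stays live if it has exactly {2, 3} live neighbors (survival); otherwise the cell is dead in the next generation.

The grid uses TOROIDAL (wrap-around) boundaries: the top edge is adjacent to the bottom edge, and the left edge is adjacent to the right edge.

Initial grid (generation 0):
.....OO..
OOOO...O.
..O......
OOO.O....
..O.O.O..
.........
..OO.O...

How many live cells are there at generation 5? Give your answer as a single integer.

Simulating step by step:
Generation 0 (given above): 18 live cells
Generation 1: 17 live cells
.....OO..
.OOO..O..
........O
..O..O...
..O..O...
..O.OO...
....OOO..
Generation 2: 14 live cells
..OO...O.
..O..OOO.
.O.O.....
.........
.OO..OO..
.........
...O.....
Generation 3: 14 live cells
..OOO..O.
.O..O.OO.
..O...O..
.O.......
.........
..O......
..OO.....
Generation 4: 18 live cells
.O..OOOO.
.O..O.OO.
.OO..OOO.
.........
.........
..OO.....
.O..O....
Generation 5: 21 live cells
OOOOO..O.
OO.OO...O
.OO..O.O.
......O..
.........
..OO.....
.O..O.O..
Population at generation 5: 21

Answer: 21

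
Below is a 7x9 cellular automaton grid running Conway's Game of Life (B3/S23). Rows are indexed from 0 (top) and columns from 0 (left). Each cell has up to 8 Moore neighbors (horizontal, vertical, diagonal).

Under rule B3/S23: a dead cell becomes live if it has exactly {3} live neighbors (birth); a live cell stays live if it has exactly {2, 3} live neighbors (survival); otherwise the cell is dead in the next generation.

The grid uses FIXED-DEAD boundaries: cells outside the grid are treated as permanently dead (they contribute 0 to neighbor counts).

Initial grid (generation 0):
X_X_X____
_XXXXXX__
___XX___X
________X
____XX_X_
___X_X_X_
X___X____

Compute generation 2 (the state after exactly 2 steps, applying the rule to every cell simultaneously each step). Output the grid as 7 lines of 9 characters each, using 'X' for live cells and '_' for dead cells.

Answer: _________
_________
______XXX
_____X___
___X_X_XX
___X_XX__
____X____

Derivation:
Simulating step by step:
Generation 0 (given above): 21 live cells
Generation 1: 15 live cells
__X_X____
_X_______
_______X_
___X_X_XX
____XX_XX
___X_X___
____X____
Generation 2: 12 live cells
(generation 2 grid is the final answer)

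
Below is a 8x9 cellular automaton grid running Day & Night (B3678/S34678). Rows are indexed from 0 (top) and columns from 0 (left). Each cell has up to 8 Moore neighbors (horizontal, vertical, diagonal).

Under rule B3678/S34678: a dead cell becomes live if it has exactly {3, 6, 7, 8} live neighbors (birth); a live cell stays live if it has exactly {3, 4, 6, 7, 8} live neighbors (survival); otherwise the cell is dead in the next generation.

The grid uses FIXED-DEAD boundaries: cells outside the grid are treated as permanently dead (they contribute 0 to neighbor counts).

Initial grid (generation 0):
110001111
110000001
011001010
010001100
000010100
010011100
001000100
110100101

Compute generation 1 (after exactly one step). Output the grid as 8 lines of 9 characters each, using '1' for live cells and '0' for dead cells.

Answer: 110000010
100001001
011000000
001011110
000011110
000100110
101110100
001000010

Derivation:
Simulating step by step:
Generation 0 (given above): 29 live cells
Generation 1: 27 live cells
(generation 1 grid is the final answer)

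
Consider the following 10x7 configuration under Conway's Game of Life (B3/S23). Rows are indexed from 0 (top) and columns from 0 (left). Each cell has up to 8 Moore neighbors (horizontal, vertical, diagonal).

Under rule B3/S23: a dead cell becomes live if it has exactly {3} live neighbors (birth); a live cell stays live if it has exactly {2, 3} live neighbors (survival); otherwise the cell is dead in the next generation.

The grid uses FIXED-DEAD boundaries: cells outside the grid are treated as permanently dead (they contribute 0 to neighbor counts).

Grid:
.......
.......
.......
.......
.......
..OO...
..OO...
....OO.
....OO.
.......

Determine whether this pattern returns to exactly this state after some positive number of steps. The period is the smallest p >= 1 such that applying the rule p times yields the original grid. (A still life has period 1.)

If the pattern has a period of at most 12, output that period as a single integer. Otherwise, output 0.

Simulating and comparing each generation to the original:
Gen 0 (original, given above): 8 live cells
Gen 1: 6 live cells, differs from original
Gen 2: 8 live cells, MATCHES original -> period = 2

Answer: 2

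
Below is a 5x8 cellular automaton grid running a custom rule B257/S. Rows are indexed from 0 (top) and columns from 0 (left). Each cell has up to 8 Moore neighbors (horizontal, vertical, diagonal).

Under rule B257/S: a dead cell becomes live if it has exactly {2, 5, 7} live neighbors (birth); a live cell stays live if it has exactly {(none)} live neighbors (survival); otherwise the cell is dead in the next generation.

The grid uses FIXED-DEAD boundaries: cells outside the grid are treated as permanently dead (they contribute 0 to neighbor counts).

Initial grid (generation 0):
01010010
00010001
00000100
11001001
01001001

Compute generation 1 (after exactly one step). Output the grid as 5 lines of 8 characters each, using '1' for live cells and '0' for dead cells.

Simulating step by step:
Generation 0 (given above): 13 live cells
Generation 1: 14 live cells
(generation 1 grid is the final answer)

Answer: 00001001
00000100
11110001
00110000
00110110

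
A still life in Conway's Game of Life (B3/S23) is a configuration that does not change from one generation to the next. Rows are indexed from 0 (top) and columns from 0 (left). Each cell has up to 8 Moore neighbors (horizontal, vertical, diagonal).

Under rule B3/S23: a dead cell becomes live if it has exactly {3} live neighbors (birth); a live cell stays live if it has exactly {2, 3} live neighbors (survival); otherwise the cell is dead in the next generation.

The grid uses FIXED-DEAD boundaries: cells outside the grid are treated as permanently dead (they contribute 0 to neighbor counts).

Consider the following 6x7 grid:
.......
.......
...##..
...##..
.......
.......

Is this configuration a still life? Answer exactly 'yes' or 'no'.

Compute generation 1 and compare to generation 0 (given above):
Generation 1:
.......
.......
...##..
...##..
.......
.......
The grids are IDENTICAL -> still life.

Answer: yes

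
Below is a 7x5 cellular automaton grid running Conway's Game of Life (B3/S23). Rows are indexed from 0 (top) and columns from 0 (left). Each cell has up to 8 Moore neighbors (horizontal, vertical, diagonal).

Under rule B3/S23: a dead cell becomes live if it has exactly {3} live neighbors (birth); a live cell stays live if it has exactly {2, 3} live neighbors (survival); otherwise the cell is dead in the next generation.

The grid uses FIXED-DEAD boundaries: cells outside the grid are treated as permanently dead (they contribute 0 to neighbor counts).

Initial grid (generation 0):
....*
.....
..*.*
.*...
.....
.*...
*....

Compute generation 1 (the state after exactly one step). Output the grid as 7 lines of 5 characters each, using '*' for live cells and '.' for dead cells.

Answer: .....
...*.
.....
.....
.....
.....
.....

Derivation:
Simulating step by step:
Generation 0 (given above): 6 live cells
Generation 1: 1 live cells
(generation 1 grid is the final answer)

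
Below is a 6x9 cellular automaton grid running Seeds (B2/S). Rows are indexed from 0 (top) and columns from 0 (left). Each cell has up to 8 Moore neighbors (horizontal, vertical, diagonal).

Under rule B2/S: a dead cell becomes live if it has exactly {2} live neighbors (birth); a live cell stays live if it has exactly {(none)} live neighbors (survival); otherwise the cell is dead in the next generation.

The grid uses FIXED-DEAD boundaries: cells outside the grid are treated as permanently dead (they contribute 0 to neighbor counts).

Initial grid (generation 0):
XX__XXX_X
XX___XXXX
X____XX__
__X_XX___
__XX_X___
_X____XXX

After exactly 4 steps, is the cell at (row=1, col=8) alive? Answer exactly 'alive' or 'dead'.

Answer: alive

Derivation:
Simulating step by step:
Generation 0 (given above): 25 live cells
Generation 1: 9 live cells
__X______
__X______
__XX____X
_________
________X
___XXX___
Generation 2: 9 live cells
_X_X_____
_________
_X_______
__XX___XX
___X_X___
_________
Generation 3: 12 live cells
__X______
XX_______
___X___XX
_X____X__
______XXX
____X____
Generation 4: 10 live cells
X________
___X___XX
______X__
__X__X___
_________
_____XX_X

Cell (1,8) at generation 4: 1 -> alive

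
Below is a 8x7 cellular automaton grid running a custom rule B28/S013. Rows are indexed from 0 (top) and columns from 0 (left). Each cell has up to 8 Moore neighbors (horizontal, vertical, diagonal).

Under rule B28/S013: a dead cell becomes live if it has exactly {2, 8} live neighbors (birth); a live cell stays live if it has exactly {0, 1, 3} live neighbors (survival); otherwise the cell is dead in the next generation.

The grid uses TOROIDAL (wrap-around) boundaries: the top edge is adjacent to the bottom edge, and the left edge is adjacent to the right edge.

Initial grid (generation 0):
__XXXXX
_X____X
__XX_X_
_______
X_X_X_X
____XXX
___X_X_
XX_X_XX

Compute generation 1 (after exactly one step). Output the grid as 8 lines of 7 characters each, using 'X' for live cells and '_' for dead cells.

Simulating step by step:
Generation 0 (given above): 24 live cells
Generation 1: 16 live cells
(generation 1 grid is the final answer)

Answer: ___X___
______X
XX_XXXX
X______
_XX___X
_XX____
_X_____
X______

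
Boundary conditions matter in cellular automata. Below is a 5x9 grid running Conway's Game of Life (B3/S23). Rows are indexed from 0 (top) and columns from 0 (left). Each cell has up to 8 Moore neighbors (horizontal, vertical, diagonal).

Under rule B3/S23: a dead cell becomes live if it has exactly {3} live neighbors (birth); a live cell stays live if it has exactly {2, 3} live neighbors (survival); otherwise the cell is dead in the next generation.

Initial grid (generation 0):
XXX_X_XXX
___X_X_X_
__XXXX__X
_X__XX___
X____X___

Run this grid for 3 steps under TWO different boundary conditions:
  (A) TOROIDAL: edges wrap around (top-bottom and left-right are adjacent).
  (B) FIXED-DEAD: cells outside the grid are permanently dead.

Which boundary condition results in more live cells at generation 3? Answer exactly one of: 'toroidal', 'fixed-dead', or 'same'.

Answer: fixed-dead

Derivation:
Under TOROIDAL boundary, generation 3:
_____X_X_
_________
_________
_________
_____X_X_
Population = 4

Under FIXED-DEAD boundary, generation 3:
__XX___X_
_X_____X_
X________
_X_XX____
__X_X____
Population = 11

Comparison: toroidal=4, fixed-dead=11 -> fixed-dead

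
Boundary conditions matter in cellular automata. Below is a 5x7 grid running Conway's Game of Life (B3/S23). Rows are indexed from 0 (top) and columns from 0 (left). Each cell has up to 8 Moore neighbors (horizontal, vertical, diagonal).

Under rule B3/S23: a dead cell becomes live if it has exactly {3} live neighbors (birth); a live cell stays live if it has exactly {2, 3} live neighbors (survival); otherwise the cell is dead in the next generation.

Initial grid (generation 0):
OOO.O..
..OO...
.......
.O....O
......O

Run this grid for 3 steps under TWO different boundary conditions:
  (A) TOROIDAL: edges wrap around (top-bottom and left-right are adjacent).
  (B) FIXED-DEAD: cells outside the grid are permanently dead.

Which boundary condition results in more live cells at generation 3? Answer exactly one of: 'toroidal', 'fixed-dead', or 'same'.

Answer: toroidal

Derivation:
Under TOROIDAL boundary, generation 3:
O.....O
OO.O...
OO.O...
.O.O...
.O...OO
Population = 13

Under FIXED-DEAD boundary, generation 3:
..OO...
.O..O..
..OO...
.......
.......
Population = 6

Comparison: toroidal=13, fixed-dead=6 -> toroidal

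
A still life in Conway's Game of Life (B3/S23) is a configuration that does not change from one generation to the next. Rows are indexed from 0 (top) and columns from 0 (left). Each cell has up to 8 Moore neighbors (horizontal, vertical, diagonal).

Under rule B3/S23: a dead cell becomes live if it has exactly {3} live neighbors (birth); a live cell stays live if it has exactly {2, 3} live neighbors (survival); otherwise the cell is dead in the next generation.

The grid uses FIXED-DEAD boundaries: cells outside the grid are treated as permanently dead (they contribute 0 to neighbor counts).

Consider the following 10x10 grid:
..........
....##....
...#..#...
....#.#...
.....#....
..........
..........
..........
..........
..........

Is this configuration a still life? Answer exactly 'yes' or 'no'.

Answer: yes

Derivation:
Compute generation 1 and compare to generation 0 (given above):
Generation 1:
..........
....##....
...#..#...
....#.#...
.....#....
..........
..........
..........
..........
..........
The grids are IDENTICAL -> still life.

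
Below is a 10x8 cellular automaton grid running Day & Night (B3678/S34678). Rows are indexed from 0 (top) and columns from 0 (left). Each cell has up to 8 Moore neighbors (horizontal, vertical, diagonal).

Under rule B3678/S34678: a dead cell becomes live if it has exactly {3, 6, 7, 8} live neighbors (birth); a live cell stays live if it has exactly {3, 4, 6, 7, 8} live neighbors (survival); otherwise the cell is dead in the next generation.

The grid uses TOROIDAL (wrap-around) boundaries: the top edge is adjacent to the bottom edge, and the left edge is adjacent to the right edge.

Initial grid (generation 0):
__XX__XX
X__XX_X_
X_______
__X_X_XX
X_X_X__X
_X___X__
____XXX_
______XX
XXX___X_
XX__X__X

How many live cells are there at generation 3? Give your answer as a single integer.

Answer: 44

Derivation:
Simulating step by step:
Generation 0 (given above): 32 live cells
Generation 1: 30 live cells
__XX__X_
_XXX_X__
_X__X_X_
_____X_X
X______X
X__X_X_X
_____XXX
XX____XX
_X___XXX
_____X__
Generation 2: 33 live cells
_XXX_X__
_X_X_XX_
X__XX_X_
_______X
X___X__X
X___X_X_
XX__XXXX
______XX
_____X_X
__X_XX_X
Generation 3: 44 live cells
XX_XXX__
XXXXXXXX
__X_X_X_
___XXXXX
X____XXX
___XXXXX
X______X
____X_X_
X___XXXX
XXX_XX__
Population at generation 3: 44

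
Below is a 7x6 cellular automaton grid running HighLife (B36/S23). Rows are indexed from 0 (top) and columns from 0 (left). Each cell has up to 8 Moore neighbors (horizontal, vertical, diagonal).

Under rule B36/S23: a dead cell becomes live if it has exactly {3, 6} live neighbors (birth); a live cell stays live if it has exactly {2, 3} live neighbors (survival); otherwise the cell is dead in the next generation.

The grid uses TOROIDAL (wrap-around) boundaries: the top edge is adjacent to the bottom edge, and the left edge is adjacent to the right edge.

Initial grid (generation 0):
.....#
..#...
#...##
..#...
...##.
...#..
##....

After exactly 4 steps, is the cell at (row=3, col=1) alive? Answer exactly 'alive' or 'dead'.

Simulating step by step:
Generation 0 (given above): 11 live cells
Generation 1: 14 live cells
##....
#...#.
.#.#.#
......
..###.
..###.
#.....
Generation 2: 17 live cells
##....
..#.#.
#...##
......
..#.#.
.##.##
#.##.#
Generation 3: 16 live cells
#...#.
...##.
...###
...##.
.##.##
...#..
.#.#..
Generation 4: 14 live cells
..#.##
......
..#..#
#.....
..#..#
##.#..
..###.

Cell (3,1) at generation 4: 0 -> dead

Answer: dead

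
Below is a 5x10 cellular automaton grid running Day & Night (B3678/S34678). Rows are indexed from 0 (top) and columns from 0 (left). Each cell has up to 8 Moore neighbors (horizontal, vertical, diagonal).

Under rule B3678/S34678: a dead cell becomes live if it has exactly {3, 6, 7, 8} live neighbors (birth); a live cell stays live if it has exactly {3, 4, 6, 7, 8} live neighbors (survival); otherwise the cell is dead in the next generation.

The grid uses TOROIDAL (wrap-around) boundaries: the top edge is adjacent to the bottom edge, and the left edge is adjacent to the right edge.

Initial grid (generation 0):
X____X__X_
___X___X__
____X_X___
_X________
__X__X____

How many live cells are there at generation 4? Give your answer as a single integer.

Answer: 0

Derivation:
Simulating step by step:
Generation 0 (given above): 10 live cells
Generation 1: 7 live cells
____X_X___
____XXX___
__________
_____X____
_X________
Generation 2: 4 live cells
__________
_____X____
____X_X___
__________
_____X____
Generation 3: 2 live cells
__________
__________
_____X____
_____X____
__________
Generation 4: 0 live cells
__________
__________
__________
__________
__________
Population at generation 4: 0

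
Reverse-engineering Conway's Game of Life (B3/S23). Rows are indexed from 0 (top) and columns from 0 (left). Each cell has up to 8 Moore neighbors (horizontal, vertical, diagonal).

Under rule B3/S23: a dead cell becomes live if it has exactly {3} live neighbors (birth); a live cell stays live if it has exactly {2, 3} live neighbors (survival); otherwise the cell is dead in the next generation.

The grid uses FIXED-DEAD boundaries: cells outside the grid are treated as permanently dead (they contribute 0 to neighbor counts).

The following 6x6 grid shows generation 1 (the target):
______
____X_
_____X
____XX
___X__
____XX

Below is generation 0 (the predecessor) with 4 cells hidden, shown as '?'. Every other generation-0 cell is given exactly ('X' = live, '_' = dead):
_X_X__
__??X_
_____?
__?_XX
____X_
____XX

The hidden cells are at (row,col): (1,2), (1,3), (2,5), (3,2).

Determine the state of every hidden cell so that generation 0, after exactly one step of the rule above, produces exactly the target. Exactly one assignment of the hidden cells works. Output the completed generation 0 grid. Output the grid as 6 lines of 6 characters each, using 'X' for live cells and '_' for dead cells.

Answer: _X_X__
____X_
_____X
____XX
____X_
____XX

Derivation:
Hidden generation-0 cells (in order): (1,2), (1,3), (2,5), (3,2).
A hidden cell only influences target cells in its own 3x3 neighborhood. Try each of the 2^4 = 16 assignments, step the completed generation 0 forward once under B3/S23, and compare with the target:
  (1,2)=_ (1,3)=_ (2,5)=_ (3,2)=_ -> step gives (1,4)='_' but target has 'X' -> reject
  (1,2)=_ (1,3)=_ (2,5)=_ (3,2)=X -> step gives (1,4)='_' but target has 'X' -> reject
  (1,2)=_ (1,3)=_ (2,5)=X (3,2)=_ -> step reproduces the target at every cell -> ACCEPT
  (1,2)=_ (1,3)=_ (2,5)=X (3,2)=X -> step gives (2,3)='X' but target has '_' -> reject
  (1,2)=_ (1,3)=X (2,5)=_ (3,2)=_ -> step gives (0,2)='X' but target has '_' -> reject
  (1,2)=_ (1,3)=X (2,5)=_ (3,2)=X -> step gives (0,2)='X' but target has '_' -> reject
  (1,2)=_ (1,3)=X (2,5)=X (3,2)=_ -> step gives (0,2)='X' but target has '_' -> reject
  (1,2)=_ (1,3)=X (2,5)=X (3,2)=X -> step gives (0,2)='X' but target has '_' -> reject
  (1,2)=X (1,3)=_ (2,5)=_ (3,2)=_ -> step gives (0,2)='X' but target has '_' -> reject
  (1,2)=X (1,3)=_ (2,5)=_ (3,2)=X -> step gives (0,2)='X' but target has '_' -> reject
  (1,2)=X (1,3)=_ (2,5)=X (3,2)=_ -> step gives (0,2)='X' but target has '_' -> reject
  (1,2)=X (1,3)=_ (2,5)=X (3,2)=X -> step gives (0,2)='X' but target has '_' -> reject
  (1,2)=X (1,3)=X (2,5)=_ (3,2)=_ -> step gives (0,3)='X' but target has '_' -> reject
  (1,2)=X (1,3)=X (2,5)=_ (3,2)=X -> step gives (0,3)='X' but target has '_' -> reject
  (1,2)=X (1,3)=X (2,5)=X (3,2)=_ -> step gives (0,3)='X' but target has '_' -> reject
  (1,2)=X (1,3)=X (2,5)=X (3,2)=X -> step gives (0,3)='X' but target has '_' -> reject
Unique solution: (1,2)=dead, (1,3)=dead, (2,5)=live, (3,2)=dead.
Check: live-neighbor counts of every cell in the completed generation 0:
102121
112222
000243
000233
000345
000222
Applying B3/S23 to generation 0 with these counts gives:
______
____X_
_____X
____XX
___X__
____XX
which matches the target exactly.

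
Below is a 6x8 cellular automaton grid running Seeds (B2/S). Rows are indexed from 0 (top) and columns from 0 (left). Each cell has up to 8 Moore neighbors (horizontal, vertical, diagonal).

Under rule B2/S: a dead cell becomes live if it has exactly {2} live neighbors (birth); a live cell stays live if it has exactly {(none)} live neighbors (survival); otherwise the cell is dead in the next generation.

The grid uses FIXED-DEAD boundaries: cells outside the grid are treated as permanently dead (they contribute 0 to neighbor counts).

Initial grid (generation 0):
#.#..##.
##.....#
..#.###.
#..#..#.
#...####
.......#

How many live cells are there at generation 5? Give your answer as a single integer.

Answer: 9

Derivation:
Simulating step by step:
Generation 0 (given above): 20 live cells
Generation 1: 5 live cells
.......#
........
........
..#.....
.#.#....
....#...
Generation 2: 5 live cells
........
........
........
.#.#....
....#...
..##....
Generation 3: 5 live cells
........
........
..#.....
..#.#...
.#......
....#...
Generation 4: 4 live cells
........
........
.#......
........
..#.##..
........
Generation 5: 9 live cells
........
........
........
.#####..
...#....
...###..
Population at generation 5: 9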